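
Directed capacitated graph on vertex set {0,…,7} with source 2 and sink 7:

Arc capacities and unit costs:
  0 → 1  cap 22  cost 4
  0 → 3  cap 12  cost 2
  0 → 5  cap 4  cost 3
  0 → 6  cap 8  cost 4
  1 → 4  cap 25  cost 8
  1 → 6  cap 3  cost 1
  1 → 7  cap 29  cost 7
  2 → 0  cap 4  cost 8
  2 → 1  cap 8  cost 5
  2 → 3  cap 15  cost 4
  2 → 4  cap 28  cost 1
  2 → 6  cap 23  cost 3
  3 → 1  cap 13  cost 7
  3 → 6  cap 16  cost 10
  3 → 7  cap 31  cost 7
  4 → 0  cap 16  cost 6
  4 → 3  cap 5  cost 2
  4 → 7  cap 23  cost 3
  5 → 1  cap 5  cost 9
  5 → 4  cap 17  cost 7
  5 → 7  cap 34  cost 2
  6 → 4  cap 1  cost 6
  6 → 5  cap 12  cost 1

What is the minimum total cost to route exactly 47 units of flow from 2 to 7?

shortest-cost path #1: 2→4→7 push 23 @ unit cost 4 (adds 92)
shortest-cost path #2: 2→6→5→7 push 12 @ unit cost 6 (adds 72)
shortest-cost path #3: 2→4→3→7 push 5 @ unit cost 10 (adds 50)
shortest-cost path #4: 2→3→7 push 7 @ unit cost 11 (adds 77)
total cost = 291

Minimum cost for 47 units: 291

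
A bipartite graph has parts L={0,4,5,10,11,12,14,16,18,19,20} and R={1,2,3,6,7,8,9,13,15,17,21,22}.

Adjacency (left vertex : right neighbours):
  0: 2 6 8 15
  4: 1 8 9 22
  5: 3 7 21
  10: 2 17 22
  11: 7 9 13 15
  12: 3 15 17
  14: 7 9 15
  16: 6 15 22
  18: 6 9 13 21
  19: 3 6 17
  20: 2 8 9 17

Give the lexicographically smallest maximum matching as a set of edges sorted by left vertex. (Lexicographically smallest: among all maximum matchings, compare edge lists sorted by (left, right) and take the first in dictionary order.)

|M| = 11 (so the lex-smallest maximum matching has 11 edges)
process left vertices in ascending order; for each, take the smallest-labelled available neighbour that still permits 11 edges overall, or leave it unmatched if none does
lex-smallest matching: {0-2, 4-1, 5-3, 10-17, 11-7, 12-15, 14-9, 16-22, 18-13, 19-6, 20-8}

Lex-smallest maximum matching: {(0,2), (4,1), (5,3), (10,17), (11,7), (12,15), (14,9), (16,22), (18,13), (19,6), (20,8)}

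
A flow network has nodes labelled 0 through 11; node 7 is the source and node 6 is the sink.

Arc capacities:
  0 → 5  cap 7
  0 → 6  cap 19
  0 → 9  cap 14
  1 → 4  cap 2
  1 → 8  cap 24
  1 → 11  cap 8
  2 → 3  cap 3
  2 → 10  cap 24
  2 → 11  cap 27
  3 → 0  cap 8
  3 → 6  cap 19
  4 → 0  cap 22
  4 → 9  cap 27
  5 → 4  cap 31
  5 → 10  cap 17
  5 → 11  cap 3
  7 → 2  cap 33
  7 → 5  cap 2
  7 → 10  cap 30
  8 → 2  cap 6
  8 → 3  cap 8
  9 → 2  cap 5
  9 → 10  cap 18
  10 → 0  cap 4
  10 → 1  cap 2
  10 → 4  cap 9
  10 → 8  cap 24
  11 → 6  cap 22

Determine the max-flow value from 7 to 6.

augment #1: 7→2→3→6 bottleneck 3, total now 3
augment #2: 7→2→11→6 bottleneck 22, total now 25
augment #3: 7→10→0→6 bottleneck 4, total now 29
augment #4: 7→5→4→0→6 bottleneck 2, total now 31
augment #5: 7→10→4→0→6 bottleneck 9, total now 40
augment #6: 7→10→8→3→6 bottleneck 8, total now 48
augment #7: 7→10→1→4→0→6 bottleneck 2, total now 50

Maximum flow value: 50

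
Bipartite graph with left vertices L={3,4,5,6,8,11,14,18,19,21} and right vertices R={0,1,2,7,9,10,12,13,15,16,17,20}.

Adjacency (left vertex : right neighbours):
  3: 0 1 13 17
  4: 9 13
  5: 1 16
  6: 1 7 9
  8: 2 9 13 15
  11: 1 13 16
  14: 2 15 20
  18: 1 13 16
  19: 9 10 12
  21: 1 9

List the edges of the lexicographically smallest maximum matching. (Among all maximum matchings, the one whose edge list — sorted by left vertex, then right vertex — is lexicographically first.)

Lex-smallest maximum matching: {(3,0), (4,9), (5,1), (6,7), (8,2), (11,13), (14,15), (18,16), (19,10)}

|M| = 9 (so the lex-smallest maximum matching has 9 edges)
process left vertices in ascending order; for each, take the smallest-labelled available neighbour that still permits 9 edges overall, or leave it unmatched if none does
lex-smallest matching: {3-0, 4-9, 5-1, 6-7, 8-2, 11-13, 14-15, 18-16, 19-10}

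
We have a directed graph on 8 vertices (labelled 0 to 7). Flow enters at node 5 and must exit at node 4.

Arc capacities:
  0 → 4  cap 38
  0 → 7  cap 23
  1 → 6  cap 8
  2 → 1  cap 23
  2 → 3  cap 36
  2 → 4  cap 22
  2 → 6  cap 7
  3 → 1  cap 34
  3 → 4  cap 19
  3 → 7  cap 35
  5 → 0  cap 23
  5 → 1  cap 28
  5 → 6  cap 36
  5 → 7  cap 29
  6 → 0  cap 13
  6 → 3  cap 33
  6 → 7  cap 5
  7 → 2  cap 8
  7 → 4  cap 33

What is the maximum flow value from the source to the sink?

Maximum flow value: 96

augment #1: 5→0→4 bottleneck 23, total now 23
augment #2: 5→7→4 bottleneck 29, total now 52
augment #3: 5→6→0→4 bottleneck 13, total now 65
augment #4: 5→6→3→4 bottleneck 19, total now 84
augment #5: 5→6→7→4 bottleneck 4, total now 88
augment #6: 5→1→6→7→2→4 bottleneck 1, total now 89
augment #7: 5→1→6→3→7→2→4 bottleneck 7, total now 96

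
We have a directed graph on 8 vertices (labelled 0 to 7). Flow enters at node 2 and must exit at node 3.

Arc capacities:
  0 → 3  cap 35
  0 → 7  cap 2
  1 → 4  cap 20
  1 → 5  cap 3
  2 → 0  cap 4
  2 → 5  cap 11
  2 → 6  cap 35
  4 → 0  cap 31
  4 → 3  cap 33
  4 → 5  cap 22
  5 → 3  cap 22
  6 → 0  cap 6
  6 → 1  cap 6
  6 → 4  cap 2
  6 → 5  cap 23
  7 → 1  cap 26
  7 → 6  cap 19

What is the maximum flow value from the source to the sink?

Maximum flow value: 40

augment #1: 2→0→3 bottleneck 4, total now 4
augment #2: 2→5→3 bottleneck 11, total now 15
augment #3: 2→6→0→3 bottleneck 6, total now 21
augment #4: 2→6→4→3 bottleneck 2, total now 23
augment #5: 2→6→5→3 bottleneck 11, total now 34
augment #6: 2→6→1→4→3 bottleneck 6, total now 40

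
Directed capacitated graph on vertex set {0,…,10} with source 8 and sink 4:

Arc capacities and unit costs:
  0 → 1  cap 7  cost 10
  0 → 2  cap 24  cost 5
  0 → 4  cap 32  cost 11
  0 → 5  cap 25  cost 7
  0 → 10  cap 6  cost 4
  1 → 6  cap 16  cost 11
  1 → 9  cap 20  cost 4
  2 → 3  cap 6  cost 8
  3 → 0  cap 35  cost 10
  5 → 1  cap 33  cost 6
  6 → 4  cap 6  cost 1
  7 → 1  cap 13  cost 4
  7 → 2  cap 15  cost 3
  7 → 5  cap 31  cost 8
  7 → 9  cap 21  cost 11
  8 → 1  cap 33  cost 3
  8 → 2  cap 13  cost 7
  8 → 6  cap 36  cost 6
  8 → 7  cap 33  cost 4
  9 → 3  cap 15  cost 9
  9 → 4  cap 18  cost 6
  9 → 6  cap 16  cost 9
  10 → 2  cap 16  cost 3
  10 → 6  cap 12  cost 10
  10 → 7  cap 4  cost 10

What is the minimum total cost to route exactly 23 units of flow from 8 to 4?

Minimum cost for 23 units: 263

shortest-cost path #1: 8→6→4 push 6 @ unit cost 7 (adds 42)
shortest-cost path #2: 8→1→9→4 push 17 @ unit cost 13 (adds 221)
total cost = 263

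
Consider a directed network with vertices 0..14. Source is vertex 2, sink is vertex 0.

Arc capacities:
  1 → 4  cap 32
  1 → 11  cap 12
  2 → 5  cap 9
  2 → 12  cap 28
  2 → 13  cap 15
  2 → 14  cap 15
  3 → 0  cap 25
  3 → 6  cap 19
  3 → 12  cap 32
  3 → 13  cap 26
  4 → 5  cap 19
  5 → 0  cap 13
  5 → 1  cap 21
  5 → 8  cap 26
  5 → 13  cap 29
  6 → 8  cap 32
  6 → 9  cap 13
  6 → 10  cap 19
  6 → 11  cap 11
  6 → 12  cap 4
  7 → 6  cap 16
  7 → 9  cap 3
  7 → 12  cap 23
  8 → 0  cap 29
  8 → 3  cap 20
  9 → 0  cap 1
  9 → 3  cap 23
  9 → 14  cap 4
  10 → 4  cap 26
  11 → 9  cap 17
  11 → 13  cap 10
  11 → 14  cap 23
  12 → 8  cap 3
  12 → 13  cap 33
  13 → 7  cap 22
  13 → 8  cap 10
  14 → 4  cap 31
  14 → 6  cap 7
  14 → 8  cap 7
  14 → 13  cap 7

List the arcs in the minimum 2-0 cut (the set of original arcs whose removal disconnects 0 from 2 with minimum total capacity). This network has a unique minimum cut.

Min-cut arcs: {(2,5), (2,14), (7,6), (7,9), (12,8), (13,8)} (total capacity 56)

augment #1: 2→5→0 push 9
augment #2: 2→12→8→0 push 3
augment #3: 2→13→8→0 push 10
augment #4: 2→14→8→0 push 7
augment #5: 2→13→7→9→0 push 1
augment #6: 2→14→4→5→0 push 4
augment #7: 2→14→6→8→0 push 4
augment #8: 2→13→7→6→8→0 push 4
augment #9: 2→12→13→7→6→8→0 push 1
augment #10: 2→12→13→7→9→3→0 push 2
augment #11: 2→12→13→7→6→8→3→0 push 11
max flow = 56; residual-reachable set from 2 gives S-side
cut edges (S→T): {(2,5), (2,14), (7,6), (7,9), (12,8), (13,8)} total cap 56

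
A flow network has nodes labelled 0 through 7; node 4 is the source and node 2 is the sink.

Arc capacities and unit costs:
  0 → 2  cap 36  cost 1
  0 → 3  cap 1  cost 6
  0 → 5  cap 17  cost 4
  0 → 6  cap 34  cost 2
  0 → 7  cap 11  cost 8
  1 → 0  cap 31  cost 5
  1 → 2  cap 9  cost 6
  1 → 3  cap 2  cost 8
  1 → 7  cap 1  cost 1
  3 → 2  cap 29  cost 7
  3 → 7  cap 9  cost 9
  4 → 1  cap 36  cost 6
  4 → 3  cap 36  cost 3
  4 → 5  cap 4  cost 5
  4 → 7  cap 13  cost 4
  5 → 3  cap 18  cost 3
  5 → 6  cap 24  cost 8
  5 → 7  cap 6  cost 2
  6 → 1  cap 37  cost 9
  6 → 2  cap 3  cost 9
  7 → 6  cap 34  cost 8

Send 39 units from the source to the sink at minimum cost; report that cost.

Minimum cost for 39 units: 410

shortest-cost path #1: 4→3→2 push 29 @ unit cost 10 (adds 290)
shortest-cost path #2: 4→1→2 push 9 @ unit cost 12 (adds 108)
shortest-cost path #3: 4→1→0→2 push 1 @ unit cost 12 (adds 12)
total cost = 410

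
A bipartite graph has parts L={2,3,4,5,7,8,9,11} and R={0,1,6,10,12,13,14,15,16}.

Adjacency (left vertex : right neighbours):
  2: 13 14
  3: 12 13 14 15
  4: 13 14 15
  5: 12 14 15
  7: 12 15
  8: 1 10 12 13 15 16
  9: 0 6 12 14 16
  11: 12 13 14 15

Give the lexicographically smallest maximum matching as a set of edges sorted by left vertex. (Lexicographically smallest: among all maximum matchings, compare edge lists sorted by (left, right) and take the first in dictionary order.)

Lex-smallest maximum matching: {(2,13), (3,12), (4,14), (5,15), (8,1), (9,0)}

|M| = 6 (so the lex-smallest maximum matching has 6 edges)
process left vertices in ascending order; for each, take the smallest-labelled available neighbour that still permits 6 edges overall, or leave it unmatched if none does
lex-smallest matching: {2-13, 3-12, 4-14, 5-15, 8-1, 9-0}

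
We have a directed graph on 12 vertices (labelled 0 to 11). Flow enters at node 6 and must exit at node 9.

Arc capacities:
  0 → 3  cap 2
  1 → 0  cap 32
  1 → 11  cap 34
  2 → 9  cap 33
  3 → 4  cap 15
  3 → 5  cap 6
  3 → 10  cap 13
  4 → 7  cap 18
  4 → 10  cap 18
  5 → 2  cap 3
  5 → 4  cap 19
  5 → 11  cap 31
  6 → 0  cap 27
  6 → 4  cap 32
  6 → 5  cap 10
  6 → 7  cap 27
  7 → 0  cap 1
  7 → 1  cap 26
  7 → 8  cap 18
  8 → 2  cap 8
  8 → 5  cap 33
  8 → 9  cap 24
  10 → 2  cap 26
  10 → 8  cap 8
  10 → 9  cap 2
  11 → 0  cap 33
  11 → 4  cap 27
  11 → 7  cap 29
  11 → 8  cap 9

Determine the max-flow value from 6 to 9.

augment #1: 6→4→10→9 bottleneck 2, total now 2
augment #2: 6→5→2→9 bottleneck 3, total now 5
augment #3: 6→7→8→9 bottleneck 18, total now 23
augment #4: 6→4→10→2→9 bottleneck 16, total now 39
augment #5: 6→5→11→8→9 bottleneck 6, total now 45
augment #6: 6→0→3→10→2→9 bottleneck 2, total now 47
augment #7: 6→5→11→8→2→9 bottleneck 1, total now 48
augment #8: 6→7→1→11→8→2→9 bottleneck 2, total now 50

Maximum flow value: 50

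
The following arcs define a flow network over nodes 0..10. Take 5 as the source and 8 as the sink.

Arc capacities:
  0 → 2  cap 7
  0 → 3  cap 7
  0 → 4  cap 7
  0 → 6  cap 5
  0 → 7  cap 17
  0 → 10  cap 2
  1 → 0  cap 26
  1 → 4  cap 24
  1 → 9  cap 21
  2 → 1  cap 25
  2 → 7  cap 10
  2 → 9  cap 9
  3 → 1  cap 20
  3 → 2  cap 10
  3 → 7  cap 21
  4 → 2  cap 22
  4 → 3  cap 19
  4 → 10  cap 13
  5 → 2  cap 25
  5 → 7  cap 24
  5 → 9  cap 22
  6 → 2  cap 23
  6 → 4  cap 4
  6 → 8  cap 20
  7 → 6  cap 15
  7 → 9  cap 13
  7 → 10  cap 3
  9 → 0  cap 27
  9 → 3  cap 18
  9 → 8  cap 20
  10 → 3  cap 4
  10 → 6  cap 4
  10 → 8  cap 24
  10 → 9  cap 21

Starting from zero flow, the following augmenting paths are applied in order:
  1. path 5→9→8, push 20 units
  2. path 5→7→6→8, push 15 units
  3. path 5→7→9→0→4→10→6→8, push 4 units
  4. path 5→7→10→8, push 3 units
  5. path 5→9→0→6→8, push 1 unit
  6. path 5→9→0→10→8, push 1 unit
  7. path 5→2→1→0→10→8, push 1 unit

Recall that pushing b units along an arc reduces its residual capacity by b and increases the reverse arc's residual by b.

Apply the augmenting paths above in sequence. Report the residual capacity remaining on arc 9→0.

Residual capacity of (9,0): 21

after path 1 (5→9→8, push 20): res(9,0)=27
after path 2 (5→7→6→8, push 15): res(9,0)=27
after path 3 (5→7→9→0→4→10→6→8, push 4): res(9,0)=23
after path 4 (5→7→10→8, push 3): res(9,0)=23
after path 5 (5→9→0→6→8, push 1): res(9,0)=22
after path 6 (5→9→0→10→8, push 1): res(9,0)=21
after path 7 (5→2→1→0→10→8, push 1): res(9,0)=21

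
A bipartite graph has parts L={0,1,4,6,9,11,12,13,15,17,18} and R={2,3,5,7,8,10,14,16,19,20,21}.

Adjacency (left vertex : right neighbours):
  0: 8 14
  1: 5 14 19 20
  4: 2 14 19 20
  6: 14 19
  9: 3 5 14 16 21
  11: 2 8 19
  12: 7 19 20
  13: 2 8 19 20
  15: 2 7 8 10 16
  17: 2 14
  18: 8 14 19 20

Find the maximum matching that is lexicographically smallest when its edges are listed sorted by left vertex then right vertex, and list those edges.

Lex-smallest maximum matching: {(0,8), (1,5), (4,2), (6,14), (9,3), (11,19), (12,7), (13,20), (15,10)}

|M| = 9 (so the lex-smallest maximum matching has 9 edges)
process left vertices in ascending order; for each, take the smallest-labelled available neighbour that still permits 9 edges overall, or leave it unmatched if none does
lex-smallest matching: {0-8, 1-5, 4-2, 6-14, 9-3, 11-19, 12-7, 13-20, 15-10}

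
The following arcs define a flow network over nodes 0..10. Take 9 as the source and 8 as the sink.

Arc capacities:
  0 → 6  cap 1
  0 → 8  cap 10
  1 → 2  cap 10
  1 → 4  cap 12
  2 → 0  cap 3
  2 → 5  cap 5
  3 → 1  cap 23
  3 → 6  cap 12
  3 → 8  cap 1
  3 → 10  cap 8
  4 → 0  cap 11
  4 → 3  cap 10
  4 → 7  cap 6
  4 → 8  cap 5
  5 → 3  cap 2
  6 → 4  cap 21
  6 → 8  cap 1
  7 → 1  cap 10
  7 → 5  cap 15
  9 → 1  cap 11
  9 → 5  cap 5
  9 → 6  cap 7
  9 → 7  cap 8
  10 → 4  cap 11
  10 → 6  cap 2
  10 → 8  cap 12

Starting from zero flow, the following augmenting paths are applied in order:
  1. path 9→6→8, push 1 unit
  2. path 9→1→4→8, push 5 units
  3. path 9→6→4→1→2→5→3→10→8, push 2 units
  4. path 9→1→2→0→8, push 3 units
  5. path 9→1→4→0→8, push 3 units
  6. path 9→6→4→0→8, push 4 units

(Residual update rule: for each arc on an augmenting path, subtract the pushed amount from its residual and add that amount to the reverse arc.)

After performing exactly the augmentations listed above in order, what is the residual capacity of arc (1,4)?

Residual capacity of (1,4): 6

after path 1 (9→6→8, push 1): res(1,4)=12
after path 2 (9→1→4→8, push 5): res(1,4)=7
after path 3 (9→6→4→1→2→5→3→10→8, push 2): res(1,4)=9
after path 4 (9→1→2→0→8, push 3): res(1,4)=9
after path 5 (9→1→4→0→8, push 3): res(1,4)=6
after path 6 (9→6→4→0→8, push 4): res(1,4)=6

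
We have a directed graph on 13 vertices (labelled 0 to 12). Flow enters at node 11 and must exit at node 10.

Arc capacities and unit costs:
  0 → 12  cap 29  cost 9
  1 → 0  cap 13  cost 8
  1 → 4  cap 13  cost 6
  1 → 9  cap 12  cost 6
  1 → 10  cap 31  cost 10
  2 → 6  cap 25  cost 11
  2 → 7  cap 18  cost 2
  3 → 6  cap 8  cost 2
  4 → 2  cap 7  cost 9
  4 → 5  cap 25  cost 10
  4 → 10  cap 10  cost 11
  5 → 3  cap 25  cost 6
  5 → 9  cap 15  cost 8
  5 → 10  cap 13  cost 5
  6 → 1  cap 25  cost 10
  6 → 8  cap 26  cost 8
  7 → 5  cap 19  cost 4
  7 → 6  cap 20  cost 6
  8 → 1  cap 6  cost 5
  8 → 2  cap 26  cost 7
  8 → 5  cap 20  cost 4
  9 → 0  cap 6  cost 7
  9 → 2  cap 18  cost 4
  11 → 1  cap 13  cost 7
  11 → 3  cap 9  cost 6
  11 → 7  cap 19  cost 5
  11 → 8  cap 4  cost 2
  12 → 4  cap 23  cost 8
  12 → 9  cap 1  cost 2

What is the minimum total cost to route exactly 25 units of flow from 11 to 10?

shortest-cost path #1: 11→8→5→10 push 4 @ unit cost 11 (adds 44)
shortest-cost path #2: 11→7→5→10 push 9 @ unit cost 14 (adds 126)
shortest-cost path #3: 11→1→10 push 12 @ unit cost 17 (adds 204)
total cost = 374

Minimum cost for 25 units: 374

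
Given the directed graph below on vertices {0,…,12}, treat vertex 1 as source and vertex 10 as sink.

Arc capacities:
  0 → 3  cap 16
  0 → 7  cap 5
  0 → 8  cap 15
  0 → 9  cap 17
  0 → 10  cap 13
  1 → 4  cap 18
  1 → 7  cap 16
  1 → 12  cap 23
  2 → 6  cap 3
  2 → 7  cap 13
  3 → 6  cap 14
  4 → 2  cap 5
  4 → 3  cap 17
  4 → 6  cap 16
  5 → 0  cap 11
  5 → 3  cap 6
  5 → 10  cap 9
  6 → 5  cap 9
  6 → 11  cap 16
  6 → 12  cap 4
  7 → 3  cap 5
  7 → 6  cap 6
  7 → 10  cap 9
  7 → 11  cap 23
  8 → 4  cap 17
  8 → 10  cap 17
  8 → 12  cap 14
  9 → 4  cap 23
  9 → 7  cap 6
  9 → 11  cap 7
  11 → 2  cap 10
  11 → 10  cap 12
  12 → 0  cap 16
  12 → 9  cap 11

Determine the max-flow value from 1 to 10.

augment #1: 1→7→10 bottleneck 9, total now 9
augment #2: 1→7→11→10 bottleneck 7, total now 16
augment #3: 1→12→0→10 bottleneck 13, total now 29
augment #4: 1→4→6→5→10 bottleneck 9, total now 38
augment #5: 1→4→6→11→10 bottleneck 5, total now 43
augment #6: 1→12→0→8→10 bottleneck 3, total now 46

Maximum flow value: 46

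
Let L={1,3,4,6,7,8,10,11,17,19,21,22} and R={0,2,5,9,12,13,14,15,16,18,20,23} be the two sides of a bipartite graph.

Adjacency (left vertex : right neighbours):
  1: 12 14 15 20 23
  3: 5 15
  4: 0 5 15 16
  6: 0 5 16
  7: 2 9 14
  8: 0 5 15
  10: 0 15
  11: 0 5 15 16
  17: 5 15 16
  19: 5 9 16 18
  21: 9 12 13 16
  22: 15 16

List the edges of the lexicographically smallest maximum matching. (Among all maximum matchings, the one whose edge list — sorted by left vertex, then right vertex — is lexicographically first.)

|M| = 8 (so the lex-smallest maximum matching has 8 edges)
process left vertices in ascending order; for each, take the smallest-labelled available neighbour that still permits 8 edges overall, or leave it unmatched if none does
lex-smallest matching: {1-12, 3-5, 4-0, 6-16, 7-2, 8-15, 19-9, 21-13}

Lex-smallest maximum matching: {(1,12), (3,5), (4,0), (6,16), (7,2), (8,15), (19,9), (21,13)}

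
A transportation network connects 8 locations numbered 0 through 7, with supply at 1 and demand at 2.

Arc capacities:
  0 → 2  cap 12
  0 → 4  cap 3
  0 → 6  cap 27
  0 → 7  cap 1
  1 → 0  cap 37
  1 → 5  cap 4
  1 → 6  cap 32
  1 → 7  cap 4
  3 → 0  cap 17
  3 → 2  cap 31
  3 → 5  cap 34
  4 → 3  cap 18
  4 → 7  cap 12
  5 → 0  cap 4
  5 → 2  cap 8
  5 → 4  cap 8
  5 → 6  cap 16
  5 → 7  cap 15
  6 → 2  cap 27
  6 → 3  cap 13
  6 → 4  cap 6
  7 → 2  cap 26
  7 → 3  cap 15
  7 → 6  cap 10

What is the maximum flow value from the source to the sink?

augment #1: 1→0→2 bottleneck 12, total now 12
augment #2: 1→5→2 bottleneck 4, total now 16
augment #3: 1→6→2 bottleneck 27, total now 43
augment #4: 1→7→2 bottleneck 4, total now 47
augment #5: 1→0→7→2 bottleneck 1, total now 48
augment #6: 1→6→3→2 bottleneck 5, total now 53
augment #7: 1→0→4→3→2 bottleneck 3, total now 56
augment #8: 1→0→6→3→2 bottleneck 8, total now 64
augment #9: 1→0→6→4→3→2 bottleneck 6, total now 70

Maximum flow value: 70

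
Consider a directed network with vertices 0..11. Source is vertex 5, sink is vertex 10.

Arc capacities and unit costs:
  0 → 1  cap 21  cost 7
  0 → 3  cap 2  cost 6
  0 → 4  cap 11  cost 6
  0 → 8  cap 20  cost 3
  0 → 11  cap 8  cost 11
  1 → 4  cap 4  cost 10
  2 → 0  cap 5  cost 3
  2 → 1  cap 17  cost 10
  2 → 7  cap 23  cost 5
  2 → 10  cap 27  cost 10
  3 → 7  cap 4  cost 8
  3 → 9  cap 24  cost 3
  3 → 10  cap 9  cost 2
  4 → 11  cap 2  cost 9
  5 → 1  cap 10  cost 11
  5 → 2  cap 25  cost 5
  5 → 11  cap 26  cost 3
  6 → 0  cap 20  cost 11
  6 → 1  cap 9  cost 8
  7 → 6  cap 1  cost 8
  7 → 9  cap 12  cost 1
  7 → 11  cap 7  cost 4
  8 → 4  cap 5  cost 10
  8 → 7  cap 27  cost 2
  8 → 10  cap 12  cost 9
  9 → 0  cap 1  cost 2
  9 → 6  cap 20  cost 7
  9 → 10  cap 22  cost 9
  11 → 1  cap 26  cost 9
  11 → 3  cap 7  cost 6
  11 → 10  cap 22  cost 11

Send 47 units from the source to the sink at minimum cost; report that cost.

Minimum cost for 47 units: 658

shortest-cost path #1: 5→11→3→10 push 7 @ unit cost 11 (adds 77)
shortest-cost path #2: 5→11→10 push 19 @ unit cost 14 (adds 266)
shortest-cost path #3: 5→2→10 push 21 @ unit cost 15 (adds 315)
total cost = 658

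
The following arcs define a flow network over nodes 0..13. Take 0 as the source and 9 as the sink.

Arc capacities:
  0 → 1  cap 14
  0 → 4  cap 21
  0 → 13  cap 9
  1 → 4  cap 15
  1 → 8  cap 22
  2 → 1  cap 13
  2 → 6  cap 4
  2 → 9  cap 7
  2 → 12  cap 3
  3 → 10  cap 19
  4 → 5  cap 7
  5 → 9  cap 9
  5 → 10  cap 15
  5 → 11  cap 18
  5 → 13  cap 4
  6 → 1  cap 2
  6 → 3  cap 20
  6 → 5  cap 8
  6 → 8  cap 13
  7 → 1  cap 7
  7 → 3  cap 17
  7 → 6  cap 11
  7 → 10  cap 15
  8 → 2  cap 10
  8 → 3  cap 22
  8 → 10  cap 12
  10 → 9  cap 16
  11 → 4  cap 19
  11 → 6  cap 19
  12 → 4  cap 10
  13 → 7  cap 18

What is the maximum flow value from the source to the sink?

Maximum flow value: 30

augment #1: 0→4→5→9 bottleneck 7, total now 7
augment #2: 0→1→8→2→9 bottleneck 7, total now 14
augment #3: 0→1→8→10→9 bottleneck 7, total now 21
augment #4: 0→13→7→10→9 bottleneck 9, total now 30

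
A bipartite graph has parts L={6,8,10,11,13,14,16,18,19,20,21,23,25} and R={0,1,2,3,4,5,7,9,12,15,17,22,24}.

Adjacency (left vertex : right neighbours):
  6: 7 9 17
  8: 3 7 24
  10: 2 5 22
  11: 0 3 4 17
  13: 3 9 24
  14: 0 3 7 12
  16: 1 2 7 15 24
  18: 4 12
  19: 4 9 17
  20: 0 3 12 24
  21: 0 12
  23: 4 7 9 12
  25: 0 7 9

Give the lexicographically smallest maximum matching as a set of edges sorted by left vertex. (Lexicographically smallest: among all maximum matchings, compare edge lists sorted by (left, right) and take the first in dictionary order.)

Lex-smallest maximum matching: {(6,7), (8,3), (10,2), (11,0), (13,9), (14,12), (16,1), (18,4), (19,17), (20,24)}

|M| = 10 (so the lex-smallest maximum matching has 10 edges)
process left vertices in ascending order; for each, take the smallest-labelled available neighbour that still permits 10 edges overall, or leave it unmatched if none does
lex-smallest matching: {6-7, 8-3, 10-2, 11-0, 13-9, 14-12, 16-1, 18-4, 19-17, 20-24}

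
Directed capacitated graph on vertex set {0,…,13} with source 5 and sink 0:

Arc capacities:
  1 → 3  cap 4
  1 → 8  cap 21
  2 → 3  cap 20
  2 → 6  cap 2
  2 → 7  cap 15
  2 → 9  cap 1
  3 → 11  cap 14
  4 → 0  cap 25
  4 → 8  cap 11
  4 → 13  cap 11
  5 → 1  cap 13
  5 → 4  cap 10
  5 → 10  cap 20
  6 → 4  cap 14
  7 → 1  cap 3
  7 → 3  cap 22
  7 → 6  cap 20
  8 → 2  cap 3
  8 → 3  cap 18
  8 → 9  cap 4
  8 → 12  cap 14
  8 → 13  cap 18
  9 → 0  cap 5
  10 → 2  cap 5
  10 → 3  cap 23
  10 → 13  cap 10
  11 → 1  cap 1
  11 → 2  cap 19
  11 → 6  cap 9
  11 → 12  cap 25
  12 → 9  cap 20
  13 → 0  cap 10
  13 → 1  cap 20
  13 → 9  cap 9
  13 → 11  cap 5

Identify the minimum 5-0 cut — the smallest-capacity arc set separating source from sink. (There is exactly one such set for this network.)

augment #1: 5→4→0 push 10
augment #2: 5→10→13→0 push 10
augment #3: 5→1→8→9→0 push 4
augment #4: 5→10→2→9→0 push 1
augment #5: 5→10→2→6→4→0 push 2
augment #6: 5→1→3→11→6→4→0 push 4
augment #7: 5→10→2→7→6→4→0 push 2
augment #8: 5→10→3→11→6→4→0 push 5
augment #9: 5→1→8→2→7→6→4→0 push 1
max flow = 39; residual-reachable set from 5 gives S-side
cut edges (S→T): {(5,4), (6,4), (9,0), (13,0)} total cap 39

Min-cut arcs: {(5,4), (6,4), (9,0), (13,0)} (total capacity 39)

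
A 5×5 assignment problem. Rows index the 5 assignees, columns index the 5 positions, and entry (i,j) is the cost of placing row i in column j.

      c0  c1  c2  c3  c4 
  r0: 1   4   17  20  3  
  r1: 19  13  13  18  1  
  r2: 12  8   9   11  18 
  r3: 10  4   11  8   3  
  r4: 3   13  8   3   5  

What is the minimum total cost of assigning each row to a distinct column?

optimal assignment: row0→col0 (cost 1), row1→col4 (cost 1), row2→col2 (cost 9), row3→col1 (cost 4), row4→col3 (cost 3)
total = 1 + 1 + 9 + 4 + 3 = 18

Minimum assignment cost: 18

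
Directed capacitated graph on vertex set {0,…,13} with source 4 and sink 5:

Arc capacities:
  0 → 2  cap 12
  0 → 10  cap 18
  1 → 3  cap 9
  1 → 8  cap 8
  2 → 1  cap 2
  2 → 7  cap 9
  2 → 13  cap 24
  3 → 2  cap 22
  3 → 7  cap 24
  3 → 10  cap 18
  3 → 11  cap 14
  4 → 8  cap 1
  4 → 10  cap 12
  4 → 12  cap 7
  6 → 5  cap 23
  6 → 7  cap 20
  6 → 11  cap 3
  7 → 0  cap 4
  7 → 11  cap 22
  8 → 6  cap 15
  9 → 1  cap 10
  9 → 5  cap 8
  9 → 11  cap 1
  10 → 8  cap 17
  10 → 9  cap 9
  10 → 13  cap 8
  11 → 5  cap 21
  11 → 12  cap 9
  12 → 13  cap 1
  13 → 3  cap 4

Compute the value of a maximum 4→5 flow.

Maximum flow value: 14

augment #1: 4→8→6→5 bottleneck 1, total now 1
augment #2: 4→10→9→5 bottleneck 8, total now 9
augment #3: 4→10→8→6→5 bottleneck 4, total now 13
augment #4: 4→12→13→3→11→5 bottleneck 1, total now 14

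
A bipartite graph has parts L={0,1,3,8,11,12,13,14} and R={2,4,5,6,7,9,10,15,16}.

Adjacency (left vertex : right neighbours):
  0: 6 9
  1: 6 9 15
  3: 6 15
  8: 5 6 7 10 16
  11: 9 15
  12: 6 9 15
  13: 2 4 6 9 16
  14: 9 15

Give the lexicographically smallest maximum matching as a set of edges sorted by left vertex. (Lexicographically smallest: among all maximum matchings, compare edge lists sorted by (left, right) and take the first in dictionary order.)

|M| = 5 (so the lex-smallest maximum matching has 5 edges)
process left vertices in ascending order; for each, take the smallest-labelled available neighbour that still permits 5 edges overall, or leave it unmatched if none does
lex-smallest matching: {0-6, 1-9, 3-15, 8-5, 13-2}

Lex-smallest maximum matching: {(0,6), (1,9), (3,15), (8,5), (13,2)}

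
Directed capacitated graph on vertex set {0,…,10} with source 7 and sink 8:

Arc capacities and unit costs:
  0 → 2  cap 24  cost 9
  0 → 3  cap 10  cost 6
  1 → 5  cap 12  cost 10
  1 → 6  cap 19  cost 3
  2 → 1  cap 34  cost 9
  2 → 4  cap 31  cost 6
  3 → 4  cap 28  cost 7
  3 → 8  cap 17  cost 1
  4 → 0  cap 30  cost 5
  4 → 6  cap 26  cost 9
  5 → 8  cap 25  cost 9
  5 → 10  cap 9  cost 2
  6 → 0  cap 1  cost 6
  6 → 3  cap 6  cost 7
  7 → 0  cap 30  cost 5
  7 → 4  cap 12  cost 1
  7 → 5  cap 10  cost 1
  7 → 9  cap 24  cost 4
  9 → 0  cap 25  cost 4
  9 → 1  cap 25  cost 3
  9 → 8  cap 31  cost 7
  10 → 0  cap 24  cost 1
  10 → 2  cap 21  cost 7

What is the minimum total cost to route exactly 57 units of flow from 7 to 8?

shortest-cost path #1: 7→5→8 push 10 @ unit cost 10 (adds 100)
shortest-cost path #2: 7→9→8 push 24 @ unit cost 11 (adds 264)
shortest-cost path #3: 7→0→3→8 push 10 @ unit cost 12 (adds 120)
shortest-cost path #4: 7→4→6→3→8 push 6 @ unit cost 18 (adds 108)
shortest-cost path #5: 7→0→2→1→5→8 push 7 @ unit cost 42 (adds 294)
total cost = 886

Minimum cost for 57 units: 886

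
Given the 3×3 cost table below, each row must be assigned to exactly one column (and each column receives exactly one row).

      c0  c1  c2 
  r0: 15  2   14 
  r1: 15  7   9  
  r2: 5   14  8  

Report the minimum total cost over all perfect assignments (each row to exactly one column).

Minimum assignment cost: 16

optimal assignment: row0→col1 (cost 2), row1→col2 (cost 9), row2→col0 (cost 5)
total = 2 + 9 + 5 = 16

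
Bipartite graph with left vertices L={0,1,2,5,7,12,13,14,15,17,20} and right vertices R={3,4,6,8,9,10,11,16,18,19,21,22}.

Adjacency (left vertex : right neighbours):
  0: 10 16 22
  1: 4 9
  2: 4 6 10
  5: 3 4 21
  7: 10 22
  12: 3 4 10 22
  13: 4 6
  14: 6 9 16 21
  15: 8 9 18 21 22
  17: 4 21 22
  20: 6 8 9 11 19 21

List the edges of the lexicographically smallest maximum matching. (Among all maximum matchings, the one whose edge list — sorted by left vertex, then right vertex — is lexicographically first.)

Lex-smallest maximum matching: {(0,10), (1,9), (2,4), (5,3), (7,22), (13,6), (14,16), (15,8), (17,21), (20,11)}

|M| = 10 (so the lex-smallest maximum matching has 10 edges)
process left vertices in ascending order; for each, take the smallest-labelled available neighbour that still permits 10 edges overall, or leave it unmatched if none does
lex-smallest matching: {0-10, 1-9, 2-4, 5-3, 7-22, 13-6, 14-16, 15-8, 17-21, 20-11}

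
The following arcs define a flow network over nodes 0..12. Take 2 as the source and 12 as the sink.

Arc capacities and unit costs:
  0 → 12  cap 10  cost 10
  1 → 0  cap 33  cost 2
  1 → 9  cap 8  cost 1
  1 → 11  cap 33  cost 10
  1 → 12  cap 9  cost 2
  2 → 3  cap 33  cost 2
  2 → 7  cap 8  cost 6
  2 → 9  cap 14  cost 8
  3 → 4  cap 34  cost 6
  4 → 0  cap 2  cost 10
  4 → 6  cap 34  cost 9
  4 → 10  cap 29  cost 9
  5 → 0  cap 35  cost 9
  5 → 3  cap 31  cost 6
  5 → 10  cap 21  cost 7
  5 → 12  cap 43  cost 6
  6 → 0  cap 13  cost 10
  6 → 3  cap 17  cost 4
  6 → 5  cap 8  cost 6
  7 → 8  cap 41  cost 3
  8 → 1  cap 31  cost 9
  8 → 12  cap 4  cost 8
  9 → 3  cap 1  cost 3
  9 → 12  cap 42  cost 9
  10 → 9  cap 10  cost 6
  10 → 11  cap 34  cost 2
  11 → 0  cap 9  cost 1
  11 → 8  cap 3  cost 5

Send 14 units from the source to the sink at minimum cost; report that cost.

Minimum cost for 14 units: 238

shortest-cost path #1: 2→7→8→12 push 4 @ unit cost 17 (adds 68)
shortest-cost path #2: 2→9→12 push 10 @ unit cost 17 (adds 170)
total cost = 238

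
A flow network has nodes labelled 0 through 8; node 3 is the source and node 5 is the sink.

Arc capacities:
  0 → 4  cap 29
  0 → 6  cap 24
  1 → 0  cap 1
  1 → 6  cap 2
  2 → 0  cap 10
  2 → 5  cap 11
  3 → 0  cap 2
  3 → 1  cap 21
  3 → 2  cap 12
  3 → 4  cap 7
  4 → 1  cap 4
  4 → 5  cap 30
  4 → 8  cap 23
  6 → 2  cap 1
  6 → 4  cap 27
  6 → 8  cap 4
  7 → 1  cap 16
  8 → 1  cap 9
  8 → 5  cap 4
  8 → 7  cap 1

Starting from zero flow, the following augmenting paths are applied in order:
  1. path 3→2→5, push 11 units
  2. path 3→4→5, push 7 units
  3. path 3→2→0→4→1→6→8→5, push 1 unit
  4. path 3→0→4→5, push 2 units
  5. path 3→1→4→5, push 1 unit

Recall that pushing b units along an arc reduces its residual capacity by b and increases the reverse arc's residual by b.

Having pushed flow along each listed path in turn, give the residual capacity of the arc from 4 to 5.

Residual capacity of (4,5): 20

after path 1 (3→2→5, push 11): res(4,5)=30
after path 2 (3→4→5, push 7): res(4,5)=23
after path 3 (3→2→0→4→1→6→8→5, push 1): res(4,5)=23
after path 4 (3→0→4→5, push 2): res(4,5)=21
after path 5 (3→1→4→5, push 1): res(4,5)=20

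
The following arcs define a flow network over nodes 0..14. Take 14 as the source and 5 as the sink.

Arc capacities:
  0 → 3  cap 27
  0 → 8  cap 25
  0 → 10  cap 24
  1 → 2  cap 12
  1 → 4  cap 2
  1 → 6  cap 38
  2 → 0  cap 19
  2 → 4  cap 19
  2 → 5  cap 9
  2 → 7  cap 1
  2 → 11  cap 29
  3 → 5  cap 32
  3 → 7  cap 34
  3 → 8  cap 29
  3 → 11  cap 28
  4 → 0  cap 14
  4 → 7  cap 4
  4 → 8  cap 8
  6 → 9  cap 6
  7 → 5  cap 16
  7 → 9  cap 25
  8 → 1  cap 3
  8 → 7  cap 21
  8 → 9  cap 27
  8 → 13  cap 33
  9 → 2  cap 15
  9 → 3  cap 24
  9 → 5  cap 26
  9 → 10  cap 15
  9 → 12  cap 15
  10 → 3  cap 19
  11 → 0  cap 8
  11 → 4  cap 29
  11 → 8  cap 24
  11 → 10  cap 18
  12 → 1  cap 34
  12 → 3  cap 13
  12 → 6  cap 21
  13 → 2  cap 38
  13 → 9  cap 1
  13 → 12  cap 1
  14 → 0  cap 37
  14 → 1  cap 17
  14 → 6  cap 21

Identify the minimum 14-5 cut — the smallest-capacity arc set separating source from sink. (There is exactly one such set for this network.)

augment #1: 14→0→3→5 push 27
augment #2: 14→1→2→5 push 9
augment #3: 14→6→9→5 push 6
augment #4: 14→0→8→7→5 push 10
augment #5: 14→1→2→7→5 push 1
augment #6: 14→1→4→7→5 push 2
augment #7: 14→1→2→4→7→5 push 2
max flow = 57; residual-reachable set from 14 gives S-side
cut edges (S→T): {(1,2), (1,4), (6,9), (14,0)} total cap 57

Min-cut arcs: {(1,2), (1,4), (6,9), (14,0)} (total capacity 57)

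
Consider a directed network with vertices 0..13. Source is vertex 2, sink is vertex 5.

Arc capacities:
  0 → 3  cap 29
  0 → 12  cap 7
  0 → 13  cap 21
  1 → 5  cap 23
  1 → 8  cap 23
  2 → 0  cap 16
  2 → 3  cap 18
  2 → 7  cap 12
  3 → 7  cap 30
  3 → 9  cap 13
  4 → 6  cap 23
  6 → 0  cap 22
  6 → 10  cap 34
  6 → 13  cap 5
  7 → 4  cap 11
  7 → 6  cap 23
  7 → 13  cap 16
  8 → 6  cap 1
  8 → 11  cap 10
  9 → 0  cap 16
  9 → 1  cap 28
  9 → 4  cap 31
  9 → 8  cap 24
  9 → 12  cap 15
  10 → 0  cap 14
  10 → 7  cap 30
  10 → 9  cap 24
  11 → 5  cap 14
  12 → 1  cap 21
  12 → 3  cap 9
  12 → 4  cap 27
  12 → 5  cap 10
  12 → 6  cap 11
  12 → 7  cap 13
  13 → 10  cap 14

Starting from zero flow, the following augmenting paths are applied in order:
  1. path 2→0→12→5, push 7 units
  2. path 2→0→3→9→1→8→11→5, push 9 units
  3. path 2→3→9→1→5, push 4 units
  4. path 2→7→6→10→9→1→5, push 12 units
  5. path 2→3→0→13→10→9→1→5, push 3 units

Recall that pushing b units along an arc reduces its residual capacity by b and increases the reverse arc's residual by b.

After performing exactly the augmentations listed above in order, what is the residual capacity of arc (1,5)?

Residual capacity of (1,5): 4

after path 1 (2→0→12→5, push 7): res(1,5)=23
after path 2 (2→0→3→9→1→8→11→5, push 9): res(1,5)=23
after path 3 (2→3→9→1→5, push 4): res(1,5)=19
after path 4 (2→7→6→10→9→1→5, push 12): res(1,5)=7
after path 5 (2→3→0→13→10→9→1→5, push 3): res(1,5)=4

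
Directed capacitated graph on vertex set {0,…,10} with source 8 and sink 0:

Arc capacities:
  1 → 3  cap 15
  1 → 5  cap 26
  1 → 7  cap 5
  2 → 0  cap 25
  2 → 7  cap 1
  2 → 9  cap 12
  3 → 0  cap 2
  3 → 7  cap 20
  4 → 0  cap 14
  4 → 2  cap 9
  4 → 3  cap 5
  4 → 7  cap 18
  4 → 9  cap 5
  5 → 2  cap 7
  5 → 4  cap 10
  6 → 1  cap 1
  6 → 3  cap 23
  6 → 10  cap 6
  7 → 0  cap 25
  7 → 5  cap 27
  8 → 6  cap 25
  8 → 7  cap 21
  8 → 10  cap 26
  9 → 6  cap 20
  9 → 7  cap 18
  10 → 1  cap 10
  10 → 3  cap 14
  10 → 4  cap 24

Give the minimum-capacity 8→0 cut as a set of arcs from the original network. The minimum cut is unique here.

augment #1: 8→7→0 push 21
augment #2: 8→6→3→0 push 2
augment #3: 8→10→4→0 push 14
augment #4: 8→6→1→7→0 push 1
augment #5: 8→6→3→7→0 push 3
augment #6: 8→10→4→2→0 push 9
augment #7: 8→10→1→5→2→0 push 3
augment #8: 8→6→3→7→5→2→0 push 4
max flow = 57; residual-reachable set from 8 gives S-side
cut edges (S→T): {(3,0), (4,0), (4,2), (5,2), (7,0)} total cap 57

Min-cut arcs: {(3,0), (4,0), (4,2), (5,2), (7,0)} (total capacity 57)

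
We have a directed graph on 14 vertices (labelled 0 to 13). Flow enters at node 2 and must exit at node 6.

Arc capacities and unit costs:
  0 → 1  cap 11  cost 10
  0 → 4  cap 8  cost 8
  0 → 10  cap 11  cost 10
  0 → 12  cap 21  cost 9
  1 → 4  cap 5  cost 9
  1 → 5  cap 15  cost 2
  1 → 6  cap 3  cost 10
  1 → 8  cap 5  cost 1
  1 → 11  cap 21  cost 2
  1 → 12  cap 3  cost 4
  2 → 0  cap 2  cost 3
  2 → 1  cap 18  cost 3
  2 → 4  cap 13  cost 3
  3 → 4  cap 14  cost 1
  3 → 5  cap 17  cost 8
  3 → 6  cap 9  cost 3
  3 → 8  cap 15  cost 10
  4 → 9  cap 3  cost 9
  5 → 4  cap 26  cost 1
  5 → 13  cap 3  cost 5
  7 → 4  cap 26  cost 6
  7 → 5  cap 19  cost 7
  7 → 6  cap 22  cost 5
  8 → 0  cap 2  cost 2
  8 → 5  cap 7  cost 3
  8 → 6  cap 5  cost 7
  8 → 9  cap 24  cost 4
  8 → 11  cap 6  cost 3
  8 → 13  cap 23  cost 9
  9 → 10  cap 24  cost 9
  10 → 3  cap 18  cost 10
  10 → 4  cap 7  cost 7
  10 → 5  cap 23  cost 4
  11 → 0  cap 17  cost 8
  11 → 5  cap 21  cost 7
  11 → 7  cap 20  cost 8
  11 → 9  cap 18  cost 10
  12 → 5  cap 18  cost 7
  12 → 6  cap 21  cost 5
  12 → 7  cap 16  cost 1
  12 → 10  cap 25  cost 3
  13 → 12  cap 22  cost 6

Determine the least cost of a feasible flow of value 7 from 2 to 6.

Minimum cost for 7 units: 79

shortest-cost path #1: 2→1→8→6 push 5 @ unit cost 11 (adds 55)
shortest-cost path #2: 2→1→12→6 push 2 @ unit cost 12 (adds 24)
total cost = 79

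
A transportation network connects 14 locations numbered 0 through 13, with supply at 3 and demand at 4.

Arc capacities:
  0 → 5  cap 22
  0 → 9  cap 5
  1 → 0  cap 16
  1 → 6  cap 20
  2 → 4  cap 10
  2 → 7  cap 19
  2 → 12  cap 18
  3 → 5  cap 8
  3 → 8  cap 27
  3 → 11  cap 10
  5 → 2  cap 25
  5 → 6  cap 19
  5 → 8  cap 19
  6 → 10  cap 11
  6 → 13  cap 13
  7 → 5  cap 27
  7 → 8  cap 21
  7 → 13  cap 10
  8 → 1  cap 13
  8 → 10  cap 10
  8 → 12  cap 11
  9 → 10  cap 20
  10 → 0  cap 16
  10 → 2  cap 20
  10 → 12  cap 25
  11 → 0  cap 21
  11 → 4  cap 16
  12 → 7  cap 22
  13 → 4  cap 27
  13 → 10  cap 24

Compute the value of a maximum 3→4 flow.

augment #1: 3→11→4 bottleneck 10, total now 10
augment #2: 3→5→2→4 bottleneck 8, total now 18
augment #3: 3→8→10→2→4 bottleneck 2, total now 20
augment #4: 3→8→1→6→13→4 bottleneck 13, total now 33
augment #5: 3→8→12→7→13→4 bottleneck 10, total now 43

Maximum flow value: 43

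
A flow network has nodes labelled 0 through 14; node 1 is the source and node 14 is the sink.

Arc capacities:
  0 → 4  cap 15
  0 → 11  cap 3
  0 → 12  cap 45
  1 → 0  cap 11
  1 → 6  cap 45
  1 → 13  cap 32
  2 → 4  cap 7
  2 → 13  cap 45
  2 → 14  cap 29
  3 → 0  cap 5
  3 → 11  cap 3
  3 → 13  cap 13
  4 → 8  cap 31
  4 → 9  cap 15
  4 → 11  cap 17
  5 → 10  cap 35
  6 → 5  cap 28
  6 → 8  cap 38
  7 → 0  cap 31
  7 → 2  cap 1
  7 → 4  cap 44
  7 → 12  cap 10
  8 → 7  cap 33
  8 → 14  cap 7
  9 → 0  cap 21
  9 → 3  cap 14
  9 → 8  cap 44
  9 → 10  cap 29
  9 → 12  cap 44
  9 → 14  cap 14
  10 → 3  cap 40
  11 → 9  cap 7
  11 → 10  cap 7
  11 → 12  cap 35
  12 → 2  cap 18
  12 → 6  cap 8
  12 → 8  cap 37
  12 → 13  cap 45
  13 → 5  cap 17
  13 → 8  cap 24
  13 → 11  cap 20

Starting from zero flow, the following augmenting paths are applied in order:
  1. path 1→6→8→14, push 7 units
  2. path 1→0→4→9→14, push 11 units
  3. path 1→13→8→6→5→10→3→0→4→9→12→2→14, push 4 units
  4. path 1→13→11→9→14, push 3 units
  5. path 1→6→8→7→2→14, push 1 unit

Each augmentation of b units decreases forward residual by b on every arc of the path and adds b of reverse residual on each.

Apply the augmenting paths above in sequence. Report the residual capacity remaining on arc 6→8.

Residual capacity of (6,8): 34

after path 1 (1→6→8→14, push 7): res(6,8)=31
after path 2 (1→0→4→9→14, push 11): res(6,8)=31
after path 3 (1→13→8→6→5→10→3→0→4→9→12→2→14, push 4): res(6,8)=35
after path 4 (1→13→11→9→14, push 3): res(6,8)=35
after path 5 (1→6→8→7→2→14, push 1): res(6,8)=34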